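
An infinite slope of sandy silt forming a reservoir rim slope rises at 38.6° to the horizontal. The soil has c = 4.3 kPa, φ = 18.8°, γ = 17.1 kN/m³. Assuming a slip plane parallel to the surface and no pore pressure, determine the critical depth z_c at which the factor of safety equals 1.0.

z_c = 0.90 m

Setting FS = 1.00 in FS = [c + γz cos²β tanφ] / [γz sinβ cosβ] and solving for z:
z = c / [γ cosβ (FS·sinβ − cosβ·tanφ)]
  = 4.3 / [17.1·cos38.6°·(1.00·sin38.6° − cos38.6°·tan18.8°)]
  = 4.3 / [17.1·0.7815·(1.00·0.6239 − 0.7815·0.3404)]
  = 4.3 / 4.7820 = 0.899 m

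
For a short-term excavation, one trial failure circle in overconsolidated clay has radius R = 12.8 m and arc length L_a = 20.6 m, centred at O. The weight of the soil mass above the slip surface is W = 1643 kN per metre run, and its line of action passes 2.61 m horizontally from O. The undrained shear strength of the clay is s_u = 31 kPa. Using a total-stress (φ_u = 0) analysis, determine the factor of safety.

FS = 1.91

Taking moments about the centre O, the resisting moment is provided by the undrained shear strength acting along the arc:
M_R = s_u·L_a·R = 31·20.60·12.8 = 8174.1 kN·m/m
M_D = W·d = 1643·2.61 = 4288.2 kN·m/m
FS = M_R / M_D = 8174.1 / 4288.2 = 1.906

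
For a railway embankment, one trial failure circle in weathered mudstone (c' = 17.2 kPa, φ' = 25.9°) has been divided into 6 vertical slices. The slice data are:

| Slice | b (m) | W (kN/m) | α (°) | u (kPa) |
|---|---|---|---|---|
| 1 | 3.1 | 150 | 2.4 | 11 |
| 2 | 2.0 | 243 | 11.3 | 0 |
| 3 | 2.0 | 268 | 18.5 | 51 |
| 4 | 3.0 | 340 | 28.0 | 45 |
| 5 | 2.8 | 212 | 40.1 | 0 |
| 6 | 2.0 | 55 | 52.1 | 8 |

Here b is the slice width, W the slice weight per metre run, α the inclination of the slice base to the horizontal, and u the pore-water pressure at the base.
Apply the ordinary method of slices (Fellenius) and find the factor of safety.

Ordinary method of slices: FS = Σ[c'·Δl_i + (W_i cosα_i − u_i·Δl_i)·tanφ'] / Σ W_i sinα_i, with Δl_i = b_i / cosα_i.
Slice 1: Δl = 3.1/cos2.4° = 3.103 m; N'_1 = 150·cos2.4° − 11·3.103 = 115.7; c'Δl = 53.37; W sinα = 6.3
Slice 2: Δl = 2.0/cos11.3° = 2.040 m; N'_2 = 243·cos11.3° − 0·2.040 = 238.3; c'Δl = 35.08; W sinα = 47.6
Slice 3: Δl = 2.0/cos18.5° = 2.109 m; N'_3 = 268·cos18.5° − 51·2.109 = 146.6; c'Δl = 36.27; W sinα = 85.0
Slice 4: Δl = 3.0/cos28.0° = 3.398 m; N'_4 = 340·cos28.0° − 45·3.398 = 147.3; c'Δl = 58.44; W sinα = 159.6
Slice 5: Δl = 2.8/cos40.1° = 3.661 m; N'_5 = 212·cos40.1° − 0·3.661 = 162.2; c'Δl = 62.96; W sinα = 136.6
Slice 6: Δl = 2.0/cos52.1° = 3.256 m; N'_6 = 55·cos52.1° − 8·3.256 = 7.7; c'Δl = 56.00; W sinα = 43.4
Σc'Δl = 302.1 kN/m; ΣN' = 817.8 kN/m; ΣW sinα = 478.5 kN/m
Resisting = 302.1 + 817.8·tan25.9° = 302.1 + 397.1 = 699.2 kN/m
FS = 699.2 / 478.5 = 1.461

FS = 1.46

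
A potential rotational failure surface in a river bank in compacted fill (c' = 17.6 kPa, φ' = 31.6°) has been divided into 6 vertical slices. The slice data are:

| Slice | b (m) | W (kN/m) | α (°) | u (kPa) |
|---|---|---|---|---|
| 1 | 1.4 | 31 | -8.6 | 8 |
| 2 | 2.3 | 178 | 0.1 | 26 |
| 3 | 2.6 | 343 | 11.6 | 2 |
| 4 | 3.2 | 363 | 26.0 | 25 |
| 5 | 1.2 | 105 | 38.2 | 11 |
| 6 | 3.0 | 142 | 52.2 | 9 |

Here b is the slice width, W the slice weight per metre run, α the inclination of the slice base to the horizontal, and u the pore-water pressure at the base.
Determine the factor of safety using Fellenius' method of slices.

FS = 1.97

Ordinary method of slices: FS = Σ[c'·Δl_i + (W_i cosα_i − u_i·Δl_i)·tanφ'] / Σ W_i sinα_i, with Δl_i = b_i / cosα_i.
Slice 1: Δl = 1.4/cos(-8.6°) = 1.416 m; N'_1 = 31·cos(-8.6°) − 8·1.416 = 19.3; c'Δl = 24.92; W sinα = -4.6
Slice 2: Δl = 2.3/cos0.1° = 2.300 m; N'_2 = 178·cos0.1° − 26·2.300 = 118.2; c'Δl = 40.48; W sinα = 0.3
Slice 3: Δl = 2.6/cos11.6° = 2.654 m; N'_3 = 343·cos11.6° − 2·2.654 = 330.7; c'Δl = 46.71; W sinα = 69.0
Slice 4: Δl = 3.2/cos26.0° = 3.560 m; N'_4 = 363·cos26.0° − 25·3.560 = 237.3; c'Δl = 62.66; W sinα = 159.1
Slice 5: Δl = 1.2/cos38.2° = 1.527 m; N'_5 = 105·cos38.2° − 11·1.527 = 65.7; c'Δl = 26.88; W sinα = 64.9
Slice 6: Δl = 3.0/cos52.2° = 4.895 m; N'_6 = 142·cos52.2° − 9·4.895 = 43.0; c'Δl = 86.15; W sinα = 112.2
Σc'Δl = 287.8 kN/m; ΣN' = 814.2 kN/m; ΣW sinα = 400.9 kN/m
Resisting = 287.8 + 814.2·tan31.6° = 287.8 + 500.9 = 788.7 kN/m
FS = 788.7 / 400.9 = 1.967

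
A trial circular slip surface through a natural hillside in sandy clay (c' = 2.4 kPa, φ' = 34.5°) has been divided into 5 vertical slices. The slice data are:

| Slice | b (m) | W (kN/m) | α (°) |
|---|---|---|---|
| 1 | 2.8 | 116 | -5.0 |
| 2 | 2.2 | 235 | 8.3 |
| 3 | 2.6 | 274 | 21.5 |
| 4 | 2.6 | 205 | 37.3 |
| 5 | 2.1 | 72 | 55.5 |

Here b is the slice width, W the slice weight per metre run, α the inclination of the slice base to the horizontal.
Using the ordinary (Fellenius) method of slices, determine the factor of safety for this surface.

Ordinary method of slices: FS = Σ[c'·Δl_i + (W_i cosα_i)·tanφ'] / Σ W_i sinα_i, with Δl_i = b_i / cosα_i.
Slice 1: Δl = 2.8/cos(-5.0°) = 2.811 m; N'_1 = 116·cos(-5.0°) = 115.6; c'Δl = 6.75; W sinα = -10.1
Slice 2: Δl = 2.2/cos8.3° = 2.223 m; N'_2 = 235·cos8.3° = 232.5; c'Δl = 5.34; W sinα = 33.9
Slice 3: Δl = 2.6/cos21.5° = 2.794 m; N'_3 = 274·cos21.5° = 254.9; c'Δl = 6.71; W sinα = 100.4
Slice 4: Δl = 2.6/cos37.3° = 3.268 m; N'_4 = 205·cos37.3° = 163.1; c'Δl = 7.84; W sinα = 124.2
Slice 5: Δl = 2.1/cos55.5° = 3.708 m; N'_5 = 72·cos55.5° = 40.8; c'Δl = 8.90; W sinα = 59.3
Σc'Δl = 35.5 kN/m; ΣN' = 806.9 kN/m; ΣW sinα = 307.8 kN/m
Resisting = 35.5 + 806.9·tan34.5° = 35.5 + 554.6 = 590.1 kN/m
FS = 590.1 / 307.8 = 1.917

FS = 1.92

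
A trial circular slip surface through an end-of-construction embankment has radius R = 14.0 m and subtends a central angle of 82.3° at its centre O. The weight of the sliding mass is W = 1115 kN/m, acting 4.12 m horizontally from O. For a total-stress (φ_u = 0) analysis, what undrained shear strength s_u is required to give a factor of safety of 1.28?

FS = s_u·L_a·R / (W·d), so s_u = FS·W·d / (L_a·R).
Arc length L_a = R·θ = 14.0·(82.3°·π/180) = 14.0·1.4364 = 20.11 m
s_u = 1.28·1115·4.12 / (20.11·14.0) = 5880.1 / 281.54 = 20.89 kPa

s_u = 20.9 kPa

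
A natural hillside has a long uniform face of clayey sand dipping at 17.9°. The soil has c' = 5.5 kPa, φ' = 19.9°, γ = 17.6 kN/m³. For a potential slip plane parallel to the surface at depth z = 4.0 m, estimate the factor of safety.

FS = 1.39

For an infinite slope with a slip plane parallel to the surface (no pore pressure): FS = [c' + γz cos²β tanφ'] / [γz sinβ cosβ].
γz = 17.6·4.0 = 70.40 kN/m²
Numerator = 5.5 + 70.40·cos²17.9°·tan19.9° = 5.5 + 70.40·0.9055·0.3620 = 28.577 kPa
Denominator = 70.40·sin17.9°·cos17.9° = 70.40·0.3074·0.9516 = 20.591 kPa
FS = 28.577 / 20.591 = 1.388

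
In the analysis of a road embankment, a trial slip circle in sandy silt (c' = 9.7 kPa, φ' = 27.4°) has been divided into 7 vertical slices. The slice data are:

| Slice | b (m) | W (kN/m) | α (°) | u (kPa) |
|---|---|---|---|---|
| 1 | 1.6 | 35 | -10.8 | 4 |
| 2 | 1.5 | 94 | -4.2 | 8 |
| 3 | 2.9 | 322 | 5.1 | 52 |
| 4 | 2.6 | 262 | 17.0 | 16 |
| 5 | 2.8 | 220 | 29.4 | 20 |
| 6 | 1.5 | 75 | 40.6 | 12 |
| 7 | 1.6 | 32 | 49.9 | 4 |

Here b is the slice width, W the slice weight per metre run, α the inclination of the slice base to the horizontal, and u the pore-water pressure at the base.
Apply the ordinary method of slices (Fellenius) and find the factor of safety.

Ordinary method of slices: FS = Σ[c'·Δl_i + (W_i cosα_i − u_i·Δl_i)·tanφ'] / Σ W_i sinα_i, with Δl_i = b_i / cosα_i.
Slice 1: Δl = 1.6/cos(-10.8°) = 1.629 m; N'_1 = 35·cos(-10.8°) − 4·1.629 = 27.9; c'Δl = 15.80; W sinα = -6.6
Slice 2: Δl = 1.5/cos(-4.2°) = 1.504 m; N'_2 = 94·cos(-4.2°) − 8·1.504 = 81.7; c'Δl = 14.59; W sinα = -6.9
Slice 3: Δl = 2.9/cos5.1° = 2.912 m; N'_3 = 322·cos5.1° − 52·2.912 = 169.3; c'Δl = 28.24; W sinα = 28.6
Slice 4: Δl = 2.6/cos17.0° = 2.719 m; N'_4 = 262·cos17.0° − 16·2.719 = 207.1; c'Δl = 26.37; W sinα = 76.6
Slice 5: Δl = 2.8/cos29.4° = 3.214 m; N'_5 = 220·cos29.4° − 20·3.214 = 127.4; c'Δl = 31.17; W sinα = 108.0
Slice 6: Δl = 1.5/cos40.6° = 1.976 m; N'_6 = 75·cos40.6° − 12·1.976 = 33.2; c'Δl = 19.16; W sinα = 48.8
Slice 7: Δl = 1.6/cos49.9° = 2.484 m; N'_7 = 32·cos49.9° − 4·2.484 = 10.7; c'Δl = 24.09; W sinα = 24.5
Σc'Δl = 159.4 kN/m; ΣN' = 657.3 kN/m; ΣW sinα = 273.1 kN/m
Resisting = 159.4 + 657.3·tan27.4° = 159.4 + 340.7 = 500.1 kN/m
FS = 500.1 / 273.1 = 1.832

FS = 1.83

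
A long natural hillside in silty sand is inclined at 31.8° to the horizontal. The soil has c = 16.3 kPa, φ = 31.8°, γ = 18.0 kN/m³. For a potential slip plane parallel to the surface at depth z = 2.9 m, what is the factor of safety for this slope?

For an infinite slope with a slip plane parallel to the surface (no pore pressure): FS = [c + γz cos²β tanφ] / [γz sinβ cosβ].
γz = 18.0·2.9 = 52.20 kN/m²
Numerator = 16.3 + 52.20·cos²31.8°·tan31.8° = 16.3 + 52.20·0.7223·0.6200 = 39.678 kPa
Denominator = 52.20·sin31.8°·cos31.8° = 52.20·0.5270·0.8499 = 23.378 kPa
FS = 39.678 / 23.378 = 1.697

FS = 1.70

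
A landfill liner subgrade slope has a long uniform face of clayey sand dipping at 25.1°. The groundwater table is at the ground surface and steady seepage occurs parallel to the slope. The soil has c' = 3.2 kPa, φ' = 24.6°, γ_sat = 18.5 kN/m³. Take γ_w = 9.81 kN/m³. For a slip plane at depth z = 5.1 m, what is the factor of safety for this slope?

With seepage parallel to the slope and the water table at the surface, the effective normal stress on the slip plane uses the buoyant unit weight γ' = γ_sat − γ_w while the driving shear stress uses γ_sat:
FS = [c' + γ' z cos²β tanφ'] / [γ_sat z sinβ cosβ]
γ' = 18.5 − 9.81 = 8.69 kN/m³
Numerator = 3.2 + 8.69·5.1·cos²25.1°·tan24.6° = 3.2 + 8.69·5.1·0.8201·0.4578 = 19.840 kPa
Denominator = 18.5·5.1·sin25.1°·cos25.1° = 18.5·5.1·0.4242·0.9056 = 36.244 kPa
FS = 19.840 / 36.244 = 0.547

FS = 0.55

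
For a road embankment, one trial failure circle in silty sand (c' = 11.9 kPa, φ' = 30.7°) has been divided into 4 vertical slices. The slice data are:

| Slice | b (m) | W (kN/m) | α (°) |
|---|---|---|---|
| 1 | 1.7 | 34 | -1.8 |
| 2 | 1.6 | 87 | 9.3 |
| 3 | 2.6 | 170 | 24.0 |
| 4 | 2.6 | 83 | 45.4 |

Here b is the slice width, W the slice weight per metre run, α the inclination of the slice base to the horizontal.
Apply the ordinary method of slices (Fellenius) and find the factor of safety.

Ordinary method of slices: FS = Σ[c'·Δl_i + (W_i cosα_i)·tanφ'] / Σ W_i sinα_i, with Δl_i = b_i / cosα_i.
Slice 1: Δl = 1.7/cos(-1.8°) = 1.701 m; N'_1 = 34·cos(-1.8°) = 34.0; c'Δl = 20.24; W sinα = -1.1
Slice 2: Δl = 1.6/cos9.3° = 1.621 m; N'_2 = 87·cos9.3° = 85.9; c'Δl = 19.29; W sinα = 14.1
Slice 3: Δl = 2.6/cos24.0° = 2.846 m; N'_3 = 170·cos24.0° = 155.3; c'Δl = 33.87; W sinα = 69.1
Slice 4: Δl = 2.6/cos45.4° = 3.703 m; N'_4 = 83·cos45.4° = 58.3; c'Δl = 44.06; W sinα = 59.1
Σc'Δl = 117.5 kN/m; ΣN' = 333.4 kN/m; ΣW sinα = 141.2 kN/m
Resisting = 117.5 + 333.4·tan30.7° = 117.5 + 198.0 = 315.4 kN/m
FS = 315.4 / 141.2 = 2.233

FS = 2.23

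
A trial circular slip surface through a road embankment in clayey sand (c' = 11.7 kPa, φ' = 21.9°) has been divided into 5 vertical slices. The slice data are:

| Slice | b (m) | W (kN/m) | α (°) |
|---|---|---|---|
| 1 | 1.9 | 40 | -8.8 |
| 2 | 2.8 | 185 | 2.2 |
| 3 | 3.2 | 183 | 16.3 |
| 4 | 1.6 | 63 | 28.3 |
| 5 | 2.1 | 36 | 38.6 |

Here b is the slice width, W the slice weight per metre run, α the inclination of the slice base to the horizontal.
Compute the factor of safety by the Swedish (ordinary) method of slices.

Ordinary method of slices: FS = Σ[c'·Δl_i + (W_i cosα_i)·tanφ'] / Σ W_i sinα_i, with Δl_i = b_i / cosα_i.
Slice 1: Δl = 1.9/cos(-8.8°) = 1.923 m; N'_1 = 40·cos(-8.8°) = 39.5; c'Δl = 22.49; W sinα = -6.1
Slice 2: Δl = 2.8/cos2.2° = 2.802 m; N'_2 = 185·cos2.2° = 184.9; c'Δl = 32.78; W sinα = 7.1
Slice 3: Δl = 3.2/cos16.3° = 3.334 m; N'_3 = 183·cos16.3° = 175.6; c'Δl = 39.01; W sinα = 51.4
Slice 4: Δl = 1.6/cos28.3° = 1.817 m; N'_4 = 63·cos28.3° = 55.5; c'Δl = 21.26; W sinα = 29.9
Slice 5: Δl = 2.1/cos38.6° = 2.687 m; N'_5 = 36·cos38.6° = 28.1; c'Δl = 31.44; W sinα = 22.5
Σc'Δl = 147.0 kN/m; ΣN' = 483.6 kN/m; ΣW sinα = 104.7 kN/m
Resisting = 147.0 + 483.6·tan21.9° = 147.0 + 194.4 = 341.4 kN/m
FS = 341.4 / 104.7 = 3.262

FS = 3.26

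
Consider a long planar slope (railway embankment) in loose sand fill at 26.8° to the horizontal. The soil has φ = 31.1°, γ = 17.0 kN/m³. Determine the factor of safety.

FS = 1.19

For a dry cohesionless infinite slope the factor of safety is FS = tanφ / tanβ.
FS = tan31.1° / tan26.8° = 0.6032 / 0.5051 = 1.194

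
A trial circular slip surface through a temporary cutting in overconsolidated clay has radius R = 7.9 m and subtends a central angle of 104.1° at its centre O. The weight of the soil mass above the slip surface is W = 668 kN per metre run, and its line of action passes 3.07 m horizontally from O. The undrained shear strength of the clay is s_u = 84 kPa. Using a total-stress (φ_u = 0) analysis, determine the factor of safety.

FS = 4.64

Taking moments about the centre O, the resisting moment is provided by the undrained shear strength acting along the arc:
Arc length L_a = R·θ = 7.9·(104.1°·π/180) = 7.9·1.8169 = 14.35 m
M_R = s_u·L_a·R = 84·14.35·7.9 = 9524.9 kN·m/m
M_D = W·d = 668·3.07 = 2050.8 kN·m/m
FS = M_R / M_D = 9524.9 / 2050.8 = 4.645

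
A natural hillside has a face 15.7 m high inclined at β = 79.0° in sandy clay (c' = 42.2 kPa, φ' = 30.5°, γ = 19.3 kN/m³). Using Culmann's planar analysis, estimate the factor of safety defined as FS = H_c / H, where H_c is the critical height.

H_c = (4c'/γ) · sinβ cosφ' / [1 − cos(β − φ')]
    = (4·42.2/19.3) · sin79.0°·cos30.5° / [1 − cos48.5°]
    = 8.746 · 0.8458 / 0.3374 = 21.93 m
FS = H_c / H = 21.93 / 15.7 = 1.397

FS = 1.40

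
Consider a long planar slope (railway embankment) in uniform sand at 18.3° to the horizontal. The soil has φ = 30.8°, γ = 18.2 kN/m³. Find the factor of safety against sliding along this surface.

For a dry cohesionless infinite slope the factor of safety is FS = tanφ / tanβ.
FS = tan30.8° / tan18.3° = 0.5961 / 0.3307 = 1.802

FS = 1.80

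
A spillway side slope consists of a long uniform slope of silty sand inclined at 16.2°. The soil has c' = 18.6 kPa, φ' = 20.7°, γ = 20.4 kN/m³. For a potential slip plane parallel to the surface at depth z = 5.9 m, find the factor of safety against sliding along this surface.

For an infinite slope with a slip plane parallel to the surface (no pore pressure): FS = [c' + γz cos²β tanφ'] / [γz sinβ cosβ].
γz = 20.4·5.9 = 120.36 kN/m²
Numerator = 18.6 + 120.36·cos²16.2°·tan20.7° = 18.6 + 120.36·0.9222·0.3779 = 60.540 kPa
Denominator = 120.36·sin16.2°·cos16.2° = 120.36·0.2790·0.9603 = 32.246 kPa
FS = 60.540 / 32.246 = 1.877

FS = 1.88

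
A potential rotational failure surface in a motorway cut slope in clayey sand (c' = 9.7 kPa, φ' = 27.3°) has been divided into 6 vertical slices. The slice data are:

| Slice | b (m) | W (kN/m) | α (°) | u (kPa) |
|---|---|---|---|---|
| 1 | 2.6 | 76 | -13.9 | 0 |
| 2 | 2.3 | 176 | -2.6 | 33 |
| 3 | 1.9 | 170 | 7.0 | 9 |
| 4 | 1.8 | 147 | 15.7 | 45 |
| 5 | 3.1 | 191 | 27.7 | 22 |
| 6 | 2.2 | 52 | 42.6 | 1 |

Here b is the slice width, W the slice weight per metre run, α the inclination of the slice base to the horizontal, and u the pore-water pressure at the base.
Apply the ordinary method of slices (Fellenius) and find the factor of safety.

FS = 2.60

Ordinary method of slices: FS = Σ[c'·Δl_i + (W_i cosα_i − u_i·Δl_i)·tanφ'] / Σ W_i sinα_i, with Δl_i = b_i / cosα_i.
Slice 1: Δl = 2.6/cos(-13.9°) = 2.678 m; N'_1 = 76·cos(-13.9°) − 0·2.678 = 73.8; c'Δl = 25.98; W sinα = -18.3
Slice 2: Δl = 2.3/cos(-2.6°) = 2.302 m; N'_2 = 176·cos(-2.6°) − 33·2.302 = 99.8; c'Δl = 22.33; W sinα = -8.0
Slice 3: Δl = 1.9/cos7.0° = 1.914 m; N'_3 = 170·cos7.0° − 9·1.914 = 151.5; c'Δl = 18.57; W sinα = 20.7
Slice 4: Δl = 1.8/cos15.7° = 1.870 m; N'_4 = 147·cos15.7° − 45·1.870 = 57.4; c'Δl = 18.14; W sinα = 39.8
Slice 5: Δl = 3.1/cos27.7° = 3.501 m; N'_5 = 191·cos27.7° − 22·3.501 = 92.1; c'Δl = 33.96; W sinα = 88.8
Slice 6: Δl = 2.2/cos42.6° = 2.989 m; N'_6 = 52·cos42.6° − 1·2.989 = 35.3; c'Δl = 28.99; W sinα = 35.2
Σc'Δl = 148.0 kN/m; ΣN' = 509.9 kN/m; ΣW sinα = 158.2 kN/m
Resisting = 148.0 + 509.9·tan27.3° = 148.0 + 263.2 = 411.1 kN/m
FS = 411.1 / 158.2 = 2.598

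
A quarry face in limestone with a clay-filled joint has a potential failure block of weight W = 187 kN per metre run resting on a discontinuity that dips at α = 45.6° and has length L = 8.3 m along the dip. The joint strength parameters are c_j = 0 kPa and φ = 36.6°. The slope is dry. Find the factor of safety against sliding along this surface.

FS = 0.73

Resolving the block weight along and normal to the plane and applying the Mohr–Coulomb strength on the joint:
N' = W cosα = 187·cos45.6° = 130.8 kN/m
Driving force T = W sinα = 187·sin45.6° = 133.6 kN/m
Resisting force R = c_j·L + N'·tanφ = 0·8.3 + 130.8·tan36.6° = 0.0 + 97.2 = 97.2 kN/m
FS = R / T = 97.2 / 133.6 = 0.727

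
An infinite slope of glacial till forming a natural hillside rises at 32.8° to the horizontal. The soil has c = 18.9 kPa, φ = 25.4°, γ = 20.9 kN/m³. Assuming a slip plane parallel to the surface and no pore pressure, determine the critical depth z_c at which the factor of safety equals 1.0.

Setting FS = 1.00 in FS = [c + γz cos²β tanφ] / [γz sinβ cosβ] and solving for z:
z = c / [γ cosβ (FS·sinβ − cosβ·tanφ)]
  = 18.9 / [20.9·cos32.8°·(1.00·sin32.8° − cos32.8°·tan25.4°)]
  = 18.9 / [20.9·0.8406·(1.00·0.5417 − 0.8406·0.4748)]
  = 18.9 / 2.5048 = 7.546 m

z_c = 7.55 m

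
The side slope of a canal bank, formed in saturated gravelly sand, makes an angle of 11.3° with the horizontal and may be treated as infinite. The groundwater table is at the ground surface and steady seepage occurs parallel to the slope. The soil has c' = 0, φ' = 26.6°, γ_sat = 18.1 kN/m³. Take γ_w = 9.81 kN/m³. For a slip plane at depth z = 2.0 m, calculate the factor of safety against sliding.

With seepage parallel to the slope and the water table at the surface, the effective normal stress on the slip plane uses the buoyant unit weight γ' = γ_sat − γ_w while the driving shear stress uses γ_sat:
FS = [c' + γ' z cos²β tanφ'] / [γ_sat z sinβ cosβ]
(For c' = 0 this reduces to FS = (γ'/γ_sat)·tanφ'/tanβ.)
γ' = 18.1 − 9.81 = 8.29 kN/m³
Numerator = 0.0 + 8.29·2.0·cos²11.3°·tan26.6° = 0.0 + 8.29·2.0·0.9616·0.5008 = 7.984 kPa
Denominator = 18.1·2.0·sin11.3°·cos11.3° = 18.1·2.0·0.1959·0.9806 = 6.956 kPa
FS = 7.984 / 6.956 = 1.148

FS = 1.15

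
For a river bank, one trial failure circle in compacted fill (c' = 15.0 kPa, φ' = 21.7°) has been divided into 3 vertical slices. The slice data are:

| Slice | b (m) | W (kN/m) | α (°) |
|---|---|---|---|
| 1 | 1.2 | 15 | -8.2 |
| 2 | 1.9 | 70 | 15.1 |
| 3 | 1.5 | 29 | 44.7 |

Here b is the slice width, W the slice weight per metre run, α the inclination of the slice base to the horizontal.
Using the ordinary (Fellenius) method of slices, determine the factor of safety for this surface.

Ordinary method of slices: FS = Σ[c'·Δl_i + (W_i cosα_i)·tanφ'] / Σ W_i sinα_i, with Δl_i = b_i / cosα_i.
Slice 1: Δl = 1.2/cos(-8.2°) = 1.212 m; N'_1 = 15·cos(-8.2°) = 14.8; c'Δl = 18.19; W sinα = -2.1
Slice 2: Δl = 1.9/cos15.1° = 1.968 m; N'_2 = 70·cos15.1° = 67.6; c'Δl = 29.52; W sinα = 18.2
Slice 3: Δl = 1.5/cos44.7° = 2.110 m; N'_3 = 29·cos44.7° = 20.6; c'Δl = 31.65; W sinα = 20.4
Σc'Δl = 79.4 kN/m; ΣN' = 103.0 kN/m; ΣW sinα = 36.5 kN/m
Resisting = 79.4 + 103.0·tan21.7° = 79.4 + 41.0 = 120.4 kN/m
FS = 120.4 / 36.5 = 3.298

FS = 3.30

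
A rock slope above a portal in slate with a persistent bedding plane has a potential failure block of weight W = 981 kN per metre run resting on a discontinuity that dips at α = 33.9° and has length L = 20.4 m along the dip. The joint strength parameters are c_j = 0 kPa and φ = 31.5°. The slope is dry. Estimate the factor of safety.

Resolving the block weight along and normal to the plane and applying the Mohr–Coulomb strength on the joint:
N' = W cosα = 981·cos33.9° = 814.2 kN/m
Driving force T = W sinα = 981·sin33.9° = 547.1 kN/m
Resisting force R = c_j·L + N'·tanφ = 0·20.4 + 814.2·tan31.5° = 0.0 + 499.0 = 499.0 kN/m
FS = R / T = 499.0 / 547.1 = 0.912

FS = 0.91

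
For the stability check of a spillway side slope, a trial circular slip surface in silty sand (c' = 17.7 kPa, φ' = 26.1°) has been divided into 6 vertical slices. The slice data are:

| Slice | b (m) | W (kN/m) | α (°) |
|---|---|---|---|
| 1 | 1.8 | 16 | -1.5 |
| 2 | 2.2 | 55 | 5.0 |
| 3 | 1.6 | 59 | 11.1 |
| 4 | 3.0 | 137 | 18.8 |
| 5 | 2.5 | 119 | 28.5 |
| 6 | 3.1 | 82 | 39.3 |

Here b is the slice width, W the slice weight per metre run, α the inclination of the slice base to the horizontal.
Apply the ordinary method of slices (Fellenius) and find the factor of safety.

Ordinary method of slices: FS = Σ[c'·Δl_i + (W_i cosα_i)·tanφ'] / Σ W_i sinα_i, with Δl_i = b_i / cosα_i.
Slice 1: Δl = 1.8/cos(-1.5°) = 1.801 m; N'_1 = 16·cos(-1.5°) = 16.0; c'Δl = 31.87; W sinα = -0.4
Slice 2: Δl = 2.2/cos5.0° = 2.208 m; N'_2 = 55·cos5.0° = 54.8; c'Δl = 39.09; W sinα = 4.8
Slice 3: Δl = 1.6/cos11.1° = 1.631 m; N'_3 = 59·cos11.1° = 57.9; c'Δl = 28.86; W sinα = 11.4
Slice 4: Δl = 3.0/cos18.8° = 3.169 m; N'_4 = 137·cos18.8° = 129.7; c'Δl = 56.09; W sinα = 44.2
Slice 5: Δl = 2.5/cos28.5° = 2.845 m; N'_5 = 119·cos28.5° = 104.6; c'Δl = 50.35; W sinα = 56.8
Slice 6: Δl = 3.1/cos39.3° = 4.006 m; N'_6 = 82·cos39.3° = 63.5; c'Δl = 70.91; W sinα = 51.9
Σc'Δl = 277.2 kN/m; ΣN' = 426.4 kN/m; ΣW sinα = 168.6 kN/m
Resisting = 277.2 + 426.4·tan26.1° = 277.2 + 208.9 = 486.1 kN/m
FS = 486.1 / 168.6 = 2.883

FS = 2.88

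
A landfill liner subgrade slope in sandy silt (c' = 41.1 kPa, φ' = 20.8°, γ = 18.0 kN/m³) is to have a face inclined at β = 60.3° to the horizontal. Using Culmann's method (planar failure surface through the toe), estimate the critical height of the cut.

H_c = 32.47 m

Culmann's analysis gives the critical failure plane at α_cr = (β + φ')/2 = (60.3 + 20.8)/2 = 40.5°, and the critical height
H_c = (4c'/γ) · sinβ cosφ' / [1 − cos(β − φ')]
    = (4·41.1/18.0) · sin60.3°·cos20.8° / [1 − cos(39.5°)]
    = 9.133 · 0.8686·0.9348 / [1 − 0.7716]
    = 9.133 · 0.8120 / 0.2284
    = 32.47 m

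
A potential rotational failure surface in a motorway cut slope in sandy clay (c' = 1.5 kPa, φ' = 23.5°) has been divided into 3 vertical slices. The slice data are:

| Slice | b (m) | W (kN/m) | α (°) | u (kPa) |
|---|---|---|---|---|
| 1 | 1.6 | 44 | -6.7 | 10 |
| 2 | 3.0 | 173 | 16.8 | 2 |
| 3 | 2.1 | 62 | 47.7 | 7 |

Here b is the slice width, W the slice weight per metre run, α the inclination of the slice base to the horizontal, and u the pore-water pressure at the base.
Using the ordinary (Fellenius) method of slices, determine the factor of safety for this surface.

FS = 1.12

Ordinary method of slices: FS = Σ[c'·Δl_i + (W_i cosα_i − u_i·Δl_i)·tanφ'] / Σ W_i sinα_i, with Δl_i = b_i / cosα_i.
Slice 1: Δl = 1.6/cos(-6.7°) = 1.611 m; N'_1 = 44·cos(-6.7°) − 10·1.611 = 27.6; c'Δl = 2.42; W sinα = -5.1
Slice 2: Δl = 3.0/cos16.8° = 3.134 m; N'_2 = 173·cos16.8° − 2·3.134 = 159.3; c'Δl = 4.70; W sinα = 50.0
Slice 3: Δl = 2.1/cos47.7° = 3.120 m; N'_3 = 62·cos47.7° − 7·3.120 = 19.9; c'Δl = 4.68; W sinα = 45.9
Σc'Δl = 11.8 kN/m; ΣN' = 206.8 kN/m; ΣW sinα = 90.7 kN/m
Resisting = 11.8 + 206.8·tan23.5° = 11.8 + 89.9 = 101.7 kN/m
FS = 101.7 / 90.7 = 1.121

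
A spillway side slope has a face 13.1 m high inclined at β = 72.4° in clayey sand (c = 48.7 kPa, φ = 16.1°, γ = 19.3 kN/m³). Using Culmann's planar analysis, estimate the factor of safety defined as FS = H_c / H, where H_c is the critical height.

H_c = (4c/γ) · sinβ cosφ / [1 − cos(β − φ)]
    = (4·48.7/19.3) · sin72.4°·cos16.1° / [1 − cos56.3°]
    = 10.093 · 0.9158 / 0.4452 = 20.76 m
FS = H_c / H = 20.76 / 13.1 = 1.585

FS = 1.59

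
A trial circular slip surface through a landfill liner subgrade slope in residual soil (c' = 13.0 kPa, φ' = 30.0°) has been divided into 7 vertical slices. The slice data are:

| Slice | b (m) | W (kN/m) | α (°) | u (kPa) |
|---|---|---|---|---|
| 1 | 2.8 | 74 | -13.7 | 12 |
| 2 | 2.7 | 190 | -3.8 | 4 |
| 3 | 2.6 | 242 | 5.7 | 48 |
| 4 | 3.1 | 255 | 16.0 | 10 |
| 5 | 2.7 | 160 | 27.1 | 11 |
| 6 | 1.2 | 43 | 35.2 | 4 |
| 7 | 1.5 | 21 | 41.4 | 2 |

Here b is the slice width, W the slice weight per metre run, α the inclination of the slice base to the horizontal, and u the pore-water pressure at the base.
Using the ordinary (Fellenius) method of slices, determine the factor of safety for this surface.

FS = 3.61

Ordinary method of slices: FS = Σ[c'·Δl_i + (W_i cosα_i − u_i·Δl_i)·tanφ'] / Σ W_i sinα_i, with Δl_i = b_i / cosα_i.
Slice 1: Δl = 2.8/cos(-13.7°) = 2.882 m; N'_1 = 74·cos(-13.7°) − 12·2.882 = 37.3; c'Δl = 37.47; W sinα = -17.5
Slice 2: Δl = 2.7/cos(-3.8°) = 2.706 m; N'_2 = 190·cos(-3.8°) − 4·2.706 = 178.8; c'Δl = 35.18; W sinα = -12.6
Slice 3: Δl = 2.6/cos5.7° = 2.613 m; N'_3 = 242·cos5.7° − 48·2.613 = 115.4; c'Δl = 33.97; W sinα = 24.0
Slice 4: Δl = 3.1/cos16.0° = 3.225 m; N'_4 = 255·cos16.0° − 10·3.225 = 212.9; c'Δl = 41.92; W sinα = 70.3
Slice 5: Δl = 2.7/cos27.1° = 3.033 m; N'_5 = 160·cos27.1° − 11·3.033 = 109.1; c'Δl = 39.43; W sinα = 72.9
Slice 6: Δl = 1.2/cos35.2° = 1.469 m; N'_6 = 43·cos35.2° − 4·1.469 = 29.3; c'Δl = 19.09; W sinα = 24.8
Slice 7: Δl = 1.5/cos41.4° = 2.000 m; N'_7 = 21·cos41.4° − 2·2.000 = 11.8; c'Δl = 26.00; W sinα = 13.9
Σc'Δl = 233.1 kN/m; ΣN' = 694.4 kN/m; ΣW sinα = 175.8 kN/m
Resisting = 233.1 + 694.4·tan30.0° = 233.1 + 400.9 = 634.0 kN/m
FS = 634.0 / 175.8 = 3.607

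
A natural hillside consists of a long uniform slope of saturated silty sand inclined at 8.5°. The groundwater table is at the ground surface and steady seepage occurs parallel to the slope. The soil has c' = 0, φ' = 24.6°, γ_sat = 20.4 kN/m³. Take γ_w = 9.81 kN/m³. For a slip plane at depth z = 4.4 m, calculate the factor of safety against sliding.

With seepage parallel to the slope and the water table at the surface, the effective normal stress on the slip plane uses the buoyant unit weight γ' = γ_sat − γ_w while the driving shear stress uses γ_sat:
FS = [c' + γ' z cos²β tanφ'] / [γ_sat z sinβ cosβ]
(For c' = 0 this reduces to FS = (γ'/γ_sat)·tanφ'/tanβ.)
γ' = 20.4 − 9.81 = 10.59 kN/m³
Numerator = 0.0 + 10.59·4.4·cos²8.5°·tan24.6° = 0.0 + 10.59·4.4·0.9782·0.4578 = 20.867 kPa
Denominator = 20.4·4.4·sin8.5°·cos8.5° = 20.4·4.4·0.1478·0.9890 = 13.122 kPa
FS = 20.867 / 13.122 = 1.590

FS = 1.59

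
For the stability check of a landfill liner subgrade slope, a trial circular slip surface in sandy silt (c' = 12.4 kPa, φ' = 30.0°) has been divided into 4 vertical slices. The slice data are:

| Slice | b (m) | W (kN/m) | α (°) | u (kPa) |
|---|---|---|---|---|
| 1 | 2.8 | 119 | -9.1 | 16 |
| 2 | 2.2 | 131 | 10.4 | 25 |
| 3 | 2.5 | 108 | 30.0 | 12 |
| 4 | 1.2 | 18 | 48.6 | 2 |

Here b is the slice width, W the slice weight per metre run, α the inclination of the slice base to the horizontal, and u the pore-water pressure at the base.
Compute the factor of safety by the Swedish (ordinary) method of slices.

Ordinary method of slices: FS = Σ[c'·Δl_i + (W_i cosα_i − u_i·Δl_i)·tanφ'] / Σ W_i sinα_i, with Δl_i = b_i / cosα_i.
Slice 1: Δl = 2.8/cos(-9.1°) = 2.836 m; N'_1 = 119·cos(-9.1°) − 16·2.836 = 72.1; c'Δl = 35.16; W sinα = -18.8
Slice 2: Δl = 2.2/cos10.4° = 2.237 m; N'_2 = 131·cos10.4° − 25·2.237 = 72.9; c'Δl = 27.74; W sinα = 23.6
Slice 3: Δl = 2.5/cos30.0° = 2.887 m; N'_3 = 108·cos30.0° − 12·2.887 = 58.9; c'Δl = 35.80; W sinα = 54.0
Slice 4: Δl = 1.2/cos48.6° = 1.815 m; N'_4 = 18·cos48.6° − 2·1.815 = 8.3; c'Δl = 22.50; W sinα = 13.5
Σc'Δl = 121.2 kN/m; ΣN' = 212.2 kN/m; ΣW sinα = 72.3 kN/m
Resisting = 121.2 + 212.2·tan30.0° = 121.2 + 122.5 = 243.7 kN/m
FS = 243.7 / 72.3 = 3.370

FS = 3.37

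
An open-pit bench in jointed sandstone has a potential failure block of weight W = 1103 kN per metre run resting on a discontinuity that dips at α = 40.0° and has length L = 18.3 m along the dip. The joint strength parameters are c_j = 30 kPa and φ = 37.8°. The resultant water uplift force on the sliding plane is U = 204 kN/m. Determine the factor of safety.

FS = 1.48

Resolving the block weight along and normal to the plane and applying the Mohr–Coulomb strength on the joint:
N' = W cosα − U = 1103·cos40.0° − 204 = 640.9 kN/m
Driving force T = W sinα = 1103·sin40.0° = 709.0 kN/m
Resisting force R = c_j·L + N'·tanφ = 30·18.3 + 640.9·tan37.8° = 549.0 + 497.2 = 1046.2 kN/m
FS = R / T = 1046.2 / 709.0 = 1.476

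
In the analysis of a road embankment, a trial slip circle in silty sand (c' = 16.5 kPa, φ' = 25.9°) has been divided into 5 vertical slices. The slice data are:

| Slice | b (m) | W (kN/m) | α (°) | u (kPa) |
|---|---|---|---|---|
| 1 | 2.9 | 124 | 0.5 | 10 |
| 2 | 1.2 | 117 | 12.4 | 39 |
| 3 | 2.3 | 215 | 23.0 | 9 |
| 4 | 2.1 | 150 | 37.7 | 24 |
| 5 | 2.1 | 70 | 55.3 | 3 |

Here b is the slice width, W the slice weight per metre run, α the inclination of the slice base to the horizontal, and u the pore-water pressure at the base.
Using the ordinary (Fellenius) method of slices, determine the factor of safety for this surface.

Ordinary method of slices: FS = Σ[c'·Δl_i + (W_i cosα_i − u_i·Δl_i)·tanφ'] / Σ W_i sinα_i, with Δl_i = b_i / cosα_i.
Slice 1: Δl = 2.9/cos0.5° = 2.900 m; N'_1 = 124·cos0.5° − 10·2.900 = 95.0; c'Δl = 47.85; W sinα = 1.1
Slice 2: Δl = 1.2/cos12.4° = 1.229 m; N'_2 = 117·cos12.4° − 39·1.229 = 66.4; c'Δl = 20.27; W sinα = 25.1
Slice 3: Δl = 2.3/cos23.0° = 2.499 m; N'_3 = 215·cos23.0° − 9·2.499 = 175.4; c'Δl = 41.23; W sinα = 84.0
Slice 4: Δl = 2.1/cos37.7° = 2.654 m; N'_4 = 150·cos37.7° − 24·2.654 = 55.0; c'Δl = 43.79; W sinα = 91.7
Slice 5: Δl = 2.1/cos55.3° = 3.689 m; N'_5 = 70·cos55.3° − 3·3.689 = 28.8; c'Δl = 60.87; W sinα = 57.6
Σc'Δl = 214.0 kN/m; ΣN' = 420.5 kN/m; ΣW sinα = 259.5 kN/m
Resisting = 214.0 + 420.5·tan25.9° = 214.0 + 204.2 = 418.2 kN/m
FS = 418.2 / 259.5 = 1.612

FS = 1.61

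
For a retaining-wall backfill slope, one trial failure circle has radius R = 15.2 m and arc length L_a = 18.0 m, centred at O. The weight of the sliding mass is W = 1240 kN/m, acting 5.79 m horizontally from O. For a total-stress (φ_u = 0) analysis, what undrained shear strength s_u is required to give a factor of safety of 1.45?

s_u = 38.0 kPa

FS = s_u·L_a·R / (W·d), so s_u = FS·W·d / (L_a·R).
s_u = 1.45·1240·5.79 / (18.00·15.2) = 10410.4 / 273.60 = 38.05 kPa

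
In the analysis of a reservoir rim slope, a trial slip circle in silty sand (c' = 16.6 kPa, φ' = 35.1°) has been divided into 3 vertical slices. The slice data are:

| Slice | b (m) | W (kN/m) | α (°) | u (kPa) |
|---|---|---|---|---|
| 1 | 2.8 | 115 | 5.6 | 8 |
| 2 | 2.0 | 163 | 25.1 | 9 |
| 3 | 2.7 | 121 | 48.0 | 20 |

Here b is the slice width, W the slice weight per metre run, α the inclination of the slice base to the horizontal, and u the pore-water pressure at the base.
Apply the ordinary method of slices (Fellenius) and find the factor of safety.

FS = 1.79

Ordinary method of slices: FS = Σ[c'·Δl_i + (W_i cosα_i − u_i·Δl_i)·tanφ'] / Σ W_i sinα_i, with Δl_i = b_i / cosα_i.
Slice 1: Δl = 2.8/cos5.6° = 2.813 m; N'_1 = 115·cos5.6° − 8·2.813 = 91.9; c'Δl = 46.70; W sinα = 11.2
Slice 2: Δl = 2.0/cos25.1° = 2.209 m; N'_2 = 163·cos25.1° − 9·2.209 = 127.7; c'Δl = 36.66; W sinα = 69.1
Slice 3: Δl = 2.7/cos48.0° = 4.035 m; N'_3 = 121·cos48.0° − 20·4.035 = 0.3; c'Δl = 66.98; W sinα = 89.9
Σc'Δl = 150.3 kN/m; ΣN' = 219.9 kN/m; ΣW sinα = 170.3 kN/m
Resisting = 150.3 + 219.9·tan35.1° = 150.3 + 154.6 = 304.9 kN/m
FS = 304.9 / 170.3 = 1.791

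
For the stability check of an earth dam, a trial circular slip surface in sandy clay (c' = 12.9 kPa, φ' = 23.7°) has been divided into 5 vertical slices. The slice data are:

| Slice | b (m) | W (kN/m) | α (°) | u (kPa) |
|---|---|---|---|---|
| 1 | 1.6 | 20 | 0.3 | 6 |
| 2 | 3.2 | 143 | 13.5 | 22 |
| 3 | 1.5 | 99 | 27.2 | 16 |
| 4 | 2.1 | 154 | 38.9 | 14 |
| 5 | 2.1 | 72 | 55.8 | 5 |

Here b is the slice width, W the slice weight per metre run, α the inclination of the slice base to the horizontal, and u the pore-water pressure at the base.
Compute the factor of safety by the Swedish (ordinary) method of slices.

FS = 1.17

Ordinary method of slices: FS = Σ[c'·Δl_i + (W_i cosα_i − u_i·Δl_i)·tanφ'] / Σ W_i sinα_i, with Δl_i = b_i / cosα_i.
Slice 1: Δl = 1.6/cos0.3° = 1.600 m; N'_1 = 20·cos0.3° − 6·1.600 = 10.4; c'Δl = 20.64; W sinα = 0.1
Slice 2: Δl = 3.2/cos13.5° = 3.291 m; N'_2 = 143·cos13.5° − 22·3.291 = 66.6; c'Δl = 42.45; W sinα = 33.4
Slice 3: Δl = 1.5/cos27.2° = 1.686 m; N'_3 = 99·cos27.2° − 16·1.686 = 61.1; c'Δl = 21.76; W sinα = 45.3
Slice 4: Δl = 2.1/cos38.9° = 2.698 m; N'_4 = 154·cos38.9° − 14·2.698 = 82.1; c'Δl = 34.81; W sinα = 96.7
Slice 5: Δl = 2.1/cos55.8° = 3.736 m; N'_5 = 72·cos55.8° − 5·3.736 = 21.8; c'Δl = 48.20; W sinα = 59.5
Σc'Δl = 167.9 kN/m; ΣN' = 242.0 kN/m; ΣW sinα = 235.0 kN/m
Resisting = 167.9 + 242.0·tan23.7° = 167.9 + 106.2 = 274.1 kN/m
FS = 274.1 / 235.0 = 1.166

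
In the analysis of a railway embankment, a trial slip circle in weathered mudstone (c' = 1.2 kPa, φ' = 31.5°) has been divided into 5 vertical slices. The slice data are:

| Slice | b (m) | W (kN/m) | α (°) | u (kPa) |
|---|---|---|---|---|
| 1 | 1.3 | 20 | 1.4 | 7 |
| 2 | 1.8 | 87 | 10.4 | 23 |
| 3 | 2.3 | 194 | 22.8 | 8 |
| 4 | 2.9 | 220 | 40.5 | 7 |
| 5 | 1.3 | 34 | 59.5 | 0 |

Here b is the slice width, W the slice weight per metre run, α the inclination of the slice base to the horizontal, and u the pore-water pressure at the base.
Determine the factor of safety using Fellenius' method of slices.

Ordinary method of slices: FS = Σ[c'·Δl_i + (W_i cosα_i − u_i·Δl_i)·tanφ'] / Σ W_i sinα_i, with Δl_i = b_i / cosα_i.
Slice 1: Δl = 1.3/cos1.4° = 1.300 m; N'_1 = 20·cos1.4° − 7·1.300 = 10.9; c'Δl = 1.56; W sinα = 0.5
Slice 2: Δl = 1.8/cos10.4° = 1.830 m; N'_2 = 87·cos10.4° − 23·1.830 = 43.5; c'Δl = 2.20; W sinα = 15.7
Slice 3: Δl = 2.3/cos22.8° = 2.495 m; N'_3 = 194·cos22.8° − 8·2.495 = 158.9; c'Δl = 2.99; W sinα = 75.2
Slice 4: Δl = 2.9/cos40.5° = 3.814 m; N'_4 = 220·cos40.5° − 7·3.814 = 140.6; c'Δl = 4.58; W sinα = 142.9
Slice 5: Δl = 1.3/cos59.5° = 2.561 m; N'_5 = 34·cos59.5° − 0·2.561 = 17.3; c'Δl = 3.07; W sinα = 29.3
Σc'Δl = 14.4 kN/m; ΣN' = 371.1 kN/m; ΣW sinα = 263.5 kN/m
Resisting = 14.4 + 371.1·tan31.5° = 14.4 + 227.4 = 241.8 kN/m
FS = 241.8 / 263.5 = 0.918

FS = 0.92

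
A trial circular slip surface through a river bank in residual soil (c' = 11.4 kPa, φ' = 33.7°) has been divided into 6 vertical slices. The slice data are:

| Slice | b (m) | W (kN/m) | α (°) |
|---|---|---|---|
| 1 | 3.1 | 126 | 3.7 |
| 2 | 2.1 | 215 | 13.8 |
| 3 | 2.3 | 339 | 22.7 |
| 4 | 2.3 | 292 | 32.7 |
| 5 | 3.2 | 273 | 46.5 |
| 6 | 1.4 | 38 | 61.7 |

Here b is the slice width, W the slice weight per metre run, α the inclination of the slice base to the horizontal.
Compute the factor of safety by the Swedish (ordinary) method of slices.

Ordinary method of slices: FS = Σ[c'·Δl_i + (W_i cosα_i)·tanφ'] / Σ W_i sinα_i, with Δl_i = b_i / cosα_i.
Slice 1: Δl = 3.1/cos3.7° = 3.106 m; N'_1 = 126·cos3.7° = 125.7; c'Δl = 35.41; W sinα = 8.1
Slice 2: Δl = 2.1/cos13.8° = 2.162 m; N'_2 = 215·cos13.8° = 208.8; c'Δl = 24.65; W sinα = 51.3
Slice 3: Δl = 2.3/cos22.7° = 2.493 m; N'_3 = 339·cos22.7° = 312.7; c'Δl = 28.42; W sinα = 130.8
Slice 4: Δl = 2.3/cos32.7° = 2.733 m; N'_4 = 292·cos32.7° = 245.7; c'Δl = 31.16; W sinα = 157.8
Slice 5: Δl = 3.2/cos46.5° = 4.649 m; N'_5 = 273·cos46.5° = 187.9; c'Δl = 53.00; W sinα = 198.0
Slice 6: Δl = 1.4/cos61.7° = 2.953 m; N'_6 = 38·cos61.7° = 18.0; c'Δl = 33.66; W sinα = 33.5
Σc'Δl = 206.3 kN/m; ΣN' = 1098.9 kN/m; ΣW sinα = 579.5 kN/m
Resisting = 206.3 + 1098.9·tan33.7° = 206.3 + 732.9 = 939.2 kN/m
FS = 939.2 / 579.5 = 1.621

FS = 1.62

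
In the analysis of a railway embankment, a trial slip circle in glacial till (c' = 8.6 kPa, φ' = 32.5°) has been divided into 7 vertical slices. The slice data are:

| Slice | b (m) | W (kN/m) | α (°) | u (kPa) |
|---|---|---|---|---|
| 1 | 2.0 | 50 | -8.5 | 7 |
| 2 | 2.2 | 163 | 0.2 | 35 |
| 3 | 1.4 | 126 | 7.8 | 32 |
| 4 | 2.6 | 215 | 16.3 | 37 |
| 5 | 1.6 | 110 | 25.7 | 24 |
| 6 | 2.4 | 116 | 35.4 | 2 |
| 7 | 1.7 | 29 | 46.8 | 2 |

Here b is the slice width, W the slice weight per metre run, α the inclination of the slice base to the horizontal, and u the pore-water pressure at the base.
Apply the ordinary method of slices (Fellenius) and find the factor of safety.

Ordinary method of slices: FS = Σ[c'·Δl_i + (W_i cosα_i − u_i·Δl_i)·tanφ'] / Σ W_i sinα_i, with Δl_i = b_i / cosα_i.
Slice 1: Δl = 2.0/cos(-8.5°) = 2.022 m; N'_1 = 50·cos(-8.5°) − 7·2.022 = 35.3; c'Δl = 17.39; W sinα = -7.4
Slice 2: Δl = 2.2/cos0.2° = 2.200 m; N'_2 = 163·cos0.2° − 35·2.200 = 86.0; c'Δl = 18.92; W sinα = 0.6
Slice 3: Δl = 1.4/cos7.8° = 1.413 m; N'_3 = 126·cos7.8° − 32·1.413 = 79.6; c'Δl = 12.15; W sinα = 17.1
Slice 4: Δl = 2.6/cos16.3° = 2.709 m; N'_4 = 215·cos16.3° − 37·2.709 = 106.1; c'Δl = 23.30; W sinα = 60.3
Slice 5: Δl = 1.6/cos25.7° = 1.776 m; N'_5 = 110·cos25.7° − 24·1.776 = 56.5; c'Δl = 15.27; W sinα = 47.7
Slice 6: Δl = 2.4/cos35.4° = 2.944 m; N'_6 = 116·cos35.4° − 2·2.944 = 88.7; c'Δl = 25.32; W sinα = 67.2
Slice 7: Δl = 1.7/cos46.8° = 2.483 m; N'_7 = 29·cos46.8° − 2·2.483 = 14.9; c'Δl = 21.36; W sinα = 21.1
Σc'Δl = 133.7 kN/m; ΣN' = 467.1 kN/m; ΣW sinα = 206.7 kN/m
Resisting = 133.7 + 467.1·tan32.5° = 133.7 + 297.6 = 431.3 kN/m
FS = 431.3 / 206.7 = 2.087

FS = 2.09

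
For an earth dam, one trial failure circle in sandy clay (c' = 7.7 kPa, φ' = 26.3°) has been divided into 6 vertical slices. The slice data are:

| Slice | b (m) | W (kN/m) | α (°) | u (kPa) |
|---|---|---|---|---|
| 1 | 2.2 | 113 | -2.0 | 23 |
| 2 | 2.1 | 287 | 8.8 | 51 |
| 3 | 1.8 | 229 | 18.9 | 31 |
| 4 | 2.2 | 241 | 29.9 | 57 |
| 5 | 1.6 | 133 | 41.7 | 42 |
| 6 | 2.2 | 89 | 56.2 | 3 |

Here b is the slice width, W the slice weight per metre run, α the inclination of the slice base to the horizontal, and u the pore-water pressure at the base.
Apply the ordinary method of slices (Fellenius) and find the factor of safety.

Ordinary method of slices: FS = Σ[c'·Δl_i + (W_i cosα_i − u_i·Δl_i)·tanφ'] / Σ W_i sinα_i, with Δl_i = b_i / cosα_i.
Slice 1: Δl = 2.2/cos(-2.0°) = 2.201 m; N'_1 = 113·cos(-2.0°) − 23·2.201 = 62.3; c'Δl = 16.95; W sinα = -3.9
Slice 2: Δl = 2.1/cos8.8° = 2.125 m; N'_2 = 287·cos8.8° − 51·2.125 = 175.2; c'Δl = 16.36; W sinα = 43.9
Slice 3: Δl = 1.8/cos18.9° = 1.903 m; N'_3 = 229·cos18.9° − 31·1.903 = 157.7; c'Δl = 14.65; W sinα = 74.2
Slice 4: Δl = 2.2/cos29.9° = 2.538 m; N'_4 = 241·cos29.9° − 57·2.538 = 64.3; c'Δl = 19.54; W sinα = 120.1
Slice 5: Δl = 1.6/cos41.7° = 2.143 m; N'_5 = 133·cos41.7° − 42·2.143 = 9.3; c'Δl = 16.50; W sinα = 88.5
Slice 6: Δl = 2.2/cos56.2° = 3.955 m; N'_6 = 89·cos56.2° − 3·3.955 = 37.6; c'Δl = 30.45; W sinα = 74.0
Σc'Δl = 114.5 kN/m; ΣN' = 506.4 kN/m; ΣW sinα = 396.7 kN/m
Resisting = 114.5 + 506.4·tan26.3° = 114.5 + 250.3 = 364.8 kN/m
FS = 364.8 / 396.7 = 0.919

FS = 0.92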